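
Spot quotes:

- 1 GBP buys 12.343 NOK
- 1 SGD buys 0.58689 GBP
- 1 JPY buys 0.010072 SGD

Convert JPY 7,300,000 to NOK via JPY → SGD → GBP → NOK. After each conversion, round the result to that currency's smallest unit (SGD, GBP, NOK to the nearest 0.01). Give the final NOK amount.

JPY 7,300,000 × 0.010072 = SGD 73,525.60
SGD 73,525.60 × 0.58689 = GBP 43,151.44
GBP 43,151.44 × 12.343 = NOK 532,618.22

NOK 532,618.22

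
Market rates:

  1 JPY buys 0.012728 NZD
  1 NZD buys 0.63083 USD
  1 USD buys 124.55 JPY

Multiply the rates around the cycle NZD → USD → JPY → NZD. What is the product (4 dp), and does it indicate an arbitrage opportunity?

Around NZD → USD → JPY → NZD: 1 × 0.63083 × 124.55 × 0.012728 = 1.000037
Product ≈ 1 (deviation 0.004%, within rounding noise).

1.0000 (no arbitrage)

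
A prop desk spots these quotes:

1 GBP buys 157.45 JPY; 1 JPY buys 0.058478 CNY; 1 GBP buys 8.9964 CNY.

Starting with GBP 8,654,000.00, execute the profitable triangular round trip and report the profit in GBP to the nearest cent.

Profit: GBP 202,931.99

Profitable loop is GBP → JPY → CNY → GBP:
GBP 8,654,000.00 × 157.45 = JPY 1,362,572,300
JPY 1,362,572,300 × 0.058478 = CNY 79,680,502.96
CNY 79,680,502.96 ÷ 8.9964 = GBP 8,856,931.99
Profit = GBP 8,856,931.99 − GBP 8,654,000.00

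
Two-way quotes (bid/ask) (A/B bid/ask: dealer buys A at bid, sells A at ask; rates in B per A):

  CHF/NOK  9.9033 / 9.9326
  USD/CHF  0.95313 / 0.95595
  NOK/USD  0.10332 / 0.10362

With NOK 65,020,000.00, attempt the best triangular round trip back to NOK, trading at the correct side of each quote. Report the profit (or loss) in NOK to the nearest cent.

Best loop NOK → CHF → USD → NOK:
NOK 65,020,000.00 ÷ 9.9326 (buy CHF at ask) = CHF 6,546,120.85
CHF 6,546,120.85 ÷ 0.95595 (buy USD at ask) = USD 6,847,764.90
USD 6,847,764.90 ÷ 0.10362 (buy NOK at ask) = NOK 66,085,358.99

Net profit: NOK 1,065,358.99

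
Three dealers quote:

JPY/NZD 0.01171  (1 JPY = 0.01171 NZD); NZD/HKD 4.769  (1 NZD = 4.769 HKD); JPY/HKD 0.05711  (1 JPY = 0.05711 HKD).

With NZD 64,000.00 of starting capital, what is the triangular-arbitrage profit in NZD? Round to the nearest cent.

Profitable loop is NZD → JPY → HKD → NZD:
NZD 64,000.00 ÷ 0.01171 = JPY 5,465,414
JPY 5,465,414 × 0.05711 = HKD 312,129.80
HKD 312,129.80 ÷ 4.769 = NZD 65,449.74
Profit = NZD 65,449.74 − NZD 64,000.00

Profit: NZD 1,449.74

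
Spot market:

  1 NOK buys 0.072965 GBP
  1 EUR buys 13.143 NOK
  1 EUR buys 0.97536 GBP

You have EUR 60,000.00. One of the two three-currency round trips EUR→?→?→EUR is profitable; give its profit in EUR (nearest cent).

Profitable loop is EUR → GBP → NOK → EUR:
EUR 60,000.00 × 0.97536 = GBP 58,521.60
GBP 58,521.60 ÷ 0.072965 = NOK 802,050.30
NOK 802,050.30 ÷ 13.143 = EUR 61,024.90
Profit = EUR 61,024.90 − EUR 60,000.00

Profit: EUR 1,024.90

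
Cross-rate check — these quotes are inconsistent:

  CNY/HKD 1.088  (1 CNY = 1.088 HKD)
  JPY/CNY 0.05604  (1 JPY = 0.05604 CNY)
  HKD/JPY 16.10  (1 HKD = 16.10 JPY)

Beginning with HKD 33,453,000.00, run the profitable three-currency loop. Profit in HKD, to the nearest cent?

Profit: HKD 625,633.55

Profitable loop is HKD → CNY → JPY → HKD:
HKD 33,453,000.00 ÷ 1.088 = CNY 30,747,242.65
CNY 30,747,242.65 ÷ 0.05604 = JPY 548,666,000
JPY 548,666,000 ÷ 16.10 = HKD 34,078,633.55
Profit = HKD 34,078,633.55 − HKD 33,453,000.00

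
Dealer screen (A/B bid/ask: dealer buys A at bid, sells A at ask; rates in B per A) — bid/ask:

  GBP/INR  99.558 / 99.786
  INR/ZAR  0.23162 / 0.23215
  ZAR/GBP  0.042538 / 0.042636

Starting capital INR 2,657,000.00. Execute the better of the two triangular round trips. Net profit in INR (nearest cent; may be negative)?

Net profit: INR 33,151.87

Best loop INR → GBP → ZAR → INR:
INR 2,657,000.00 ÷ 99.786 (buy GBP at ask) = GBP 26,626.98
GBP 26,626.98 ÷ 0.042636 (buy ZAR at ask) = ZAR 624,518.76
ZAR 624,518.76 ÷ 0.23215 (buy INR at ask) = INR 2,690,151.87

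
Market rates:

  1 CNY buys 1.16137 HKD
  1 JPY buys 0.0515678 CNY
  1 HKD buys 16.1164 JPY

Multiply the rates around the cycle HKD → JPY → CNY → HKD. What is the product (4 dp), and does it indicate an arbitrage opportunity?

Around HKD → JPY → CNY → HKD: 1 × 16.1164 × 0.0515678 × 1.16137 = 0.965200
Product < 1; profitable direction is HKD → CNY → JPY → HKD.

0.9652 (arbitrage exists)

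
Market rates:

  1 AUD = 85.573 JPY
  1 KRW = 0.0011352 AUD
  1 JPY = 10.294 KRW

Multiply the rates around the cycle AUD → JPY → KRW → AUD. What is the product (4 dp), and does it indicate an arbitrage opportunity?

Around AUD → JPY → KRW → AUD: 1 × 85.573 × 10.294 × 0.0011352 = 0.999985
Product ≈ 1 (deviation 0.002%, within rounding noise).

1.0000 (no arbitrage)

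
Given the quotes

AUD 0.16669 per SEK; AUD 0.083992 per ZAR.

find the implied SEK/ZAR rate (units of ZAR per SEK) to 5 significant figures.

SEK/ZAR = 1.9846

1 SEK × 0.16669 = 0.16669 AUD
0.16669 AUD ÷ 0.083992 = 1.98459 ZAR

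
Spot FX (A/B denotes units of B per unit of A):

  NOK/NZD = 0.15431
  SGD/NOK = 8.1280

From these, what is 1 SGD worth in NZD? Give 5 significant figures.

1 SGD × 8.1280 = 8.128 NOK
8.128 NOK × 0.15431 = 1.25423 NZD

SGD/NZD = 1.2542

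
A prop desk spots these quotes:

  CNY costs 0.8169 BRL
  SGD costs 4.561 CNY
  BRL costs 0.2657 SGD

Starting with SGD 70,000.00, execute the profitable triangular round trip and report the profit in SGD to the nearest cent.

Profit: SGD 709.46

Profitable loop is SGD → BRL → CNY → SGD:
SGD 70,000.00 ÷ 0.2657 = BRL 263,455.02
BRL 263,455.02 ÷ 0.8169 = CNY 322,505.84
CNY 322,505.84 ÷ 4.561 = SGD 70,709.46
Profit = SGD 70,709.46 − SGD 70,000.00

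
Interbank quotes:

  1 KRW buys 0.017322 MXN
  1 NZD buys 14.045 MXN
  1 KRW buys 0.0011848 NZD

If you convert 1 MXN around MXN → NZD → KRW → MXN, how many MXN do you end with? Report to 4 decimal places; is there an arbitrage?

1.0410 (arbitrage exists)

Around MXN → NZD → KRW → MXN: 1 ÷ 14.045 ÷ 0.0011848 × 0.017322 = 1.040953
Product > 1; profitable direction is MXN → NZD → KRW → MXN.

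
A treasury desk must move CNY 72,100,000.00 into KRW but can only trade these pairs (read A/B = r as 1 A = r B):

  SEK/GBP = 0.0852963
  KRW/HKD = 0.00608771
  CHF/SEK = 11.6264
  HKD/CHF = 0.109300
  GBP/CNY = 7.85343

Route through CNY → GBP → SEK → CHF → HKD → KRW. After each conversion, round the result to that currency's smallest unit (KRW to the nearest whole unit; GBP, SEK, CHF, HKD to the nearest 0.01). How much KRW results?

CNY 72,100,000.00 ÷ 7.85343 = GBP 9,180,701.94
GBP 9,180,701.94 ÷ 0.0852963 = SEK 107,633,061.93
SEK 107,633,061.93 ÷ 11.6264 = CHF 9,257,643.12
CHF 9,257,643.12 ÷ 0.109300 = HKD 84,699,388.11
HKD 84,699,388.11 ÷ 0.00608771 = KRW 13,913,177,223

KRW 13,913,177,223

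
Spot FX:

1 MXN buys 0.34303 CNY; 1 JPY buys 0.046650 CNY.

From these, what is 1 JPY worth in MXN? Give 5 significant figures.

1 JPY × 0.046650 = 0.04665 CNY
0.04665 CNY ÷ 0.34303 = 0.135994 MXN

JPY/MXN = 0.13599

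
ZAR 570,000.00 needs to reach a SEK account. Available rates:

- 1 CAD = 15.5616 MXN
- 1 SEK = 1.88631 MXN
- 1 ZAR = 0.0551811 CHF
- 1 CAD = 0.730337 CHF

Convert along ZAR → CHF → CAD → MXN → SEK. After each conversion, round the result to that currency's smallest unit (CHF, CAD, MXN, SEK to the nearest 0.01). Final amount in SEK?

SEK 355,290.08

ZAR 570,000.00 × 0.0551811 = CHF 31,453.23
CHF 31,453.23 ÷ 0.730337 = CAD 43,066.73
CAD 43,066.73 × 15.5616 = MXN 670,187.23
MXN 670,187.23 ÷ 1.88631 = SEK 355,290.08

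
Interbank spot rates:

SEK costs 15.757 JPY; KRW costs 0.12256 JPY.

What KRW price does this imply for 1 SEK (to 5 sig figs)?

SEK/KRW = 128.57

1 SEK × 15.757 = 15.757 JPY
15.757 JPY ÷ 0.12256 = 128.566 KRW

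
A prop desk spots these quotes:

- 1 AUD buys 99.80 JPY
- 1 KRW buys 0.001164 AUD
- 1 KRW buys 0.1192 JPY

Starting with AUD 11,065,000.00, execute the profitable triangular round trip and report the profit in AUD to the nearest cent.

Profit: AUD 288,876.14

Profitable loop is AUD → KRW → JPY → AUD:
AUD 11,065,000.00 ÷ 0.001164 = KRW 9,506,013,746
KRW 9,506,013,746 × 0.1192 = JPY 1,133,116,838
JPY 1,133,116,838 ÷ 99.80 = AUD 11,353,876.14
Profit = AUD 11,353,876.14 − AUD 11,065,000.00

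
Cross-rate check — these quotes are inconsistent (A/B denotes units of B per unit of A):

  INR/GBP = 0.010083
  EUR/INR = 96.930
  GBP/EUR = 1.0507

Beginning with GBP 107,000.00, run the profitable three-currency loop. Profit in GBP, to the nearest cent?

Profitable loop is GBP → EUR → INR → GBP:
GBP 107,000.00 × 1.0507 = EUR 112,424.90
EUR 112,424.90 × 96.930 = INR 10,897,345.56
INR 10,897,345.56 × 0.010083 = GBP 109,877.94
Profit = GBP 109,877.94 − GBP 107,000.00

Profit: GBP 2,877.94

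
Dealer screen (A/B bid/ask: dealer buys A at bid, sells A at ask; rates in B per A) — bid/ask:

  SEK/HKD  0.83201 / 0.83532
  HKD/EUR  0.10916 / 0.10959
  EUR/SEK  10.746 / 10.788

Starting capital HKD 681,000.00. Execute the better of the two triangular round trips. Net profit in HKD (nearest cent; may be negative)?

Net profit: HKD 8,576.36

Best loop HKD → SEK → EUR → HKD:
HKD 681,000.00 ÷ 0.83532 (buy SEK at ask) = SEK 815,256.43
SEK 815,256.43 ÷ 10.788 (buy EUR at ask) = EUR 75,570.67
EUR 75,570.67 ÷ 0.10959 (buy HKD at ask) = HKD 689,576.36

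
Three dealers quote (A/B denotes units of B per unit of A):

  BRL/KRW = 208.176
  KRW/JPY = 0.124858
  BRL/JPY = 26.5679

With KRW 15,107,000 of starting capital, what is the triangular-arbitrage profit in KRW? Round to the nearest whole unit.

Profitable loop is KRW → BRL → JPY → KRW:
KRW 15,107,000 ÷ 208.176 = BRL 72,568.40
BRL 72,568.40 × 26.5679 = JPY 1,927,990
JPY 1,927,990 ÷ 0.124858 = KRW 15,441,462
Profit = KRW 15,441,462 − KRW 15,107,000

Profit: KRW 334,462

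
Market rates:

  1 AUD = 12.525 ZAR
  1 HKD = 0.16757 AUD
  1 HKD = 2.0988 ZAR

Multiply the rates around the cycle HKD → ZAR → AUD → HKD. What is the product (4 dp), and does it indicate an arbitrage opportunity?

Around HKD → ZAR → AUD → HKD: 1 × 2.0988 ÷ 12.525 ÷ 0.16757 = 0.999993
Product ≈ 1 (deviation 0.001%, within rounding noise).

1.0000 (no arbitrage)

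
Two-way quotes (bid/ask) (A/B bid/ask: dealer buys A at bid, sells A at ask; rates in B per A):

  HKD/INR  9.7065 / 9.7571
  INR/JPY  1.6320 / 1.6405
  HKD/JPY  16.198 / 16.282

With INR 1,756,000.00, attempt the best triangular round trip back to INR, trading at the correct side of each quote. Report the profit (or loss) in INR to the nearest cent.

Best loop INR → HKD → JPY → INR:
INR 1,756,000.00 ÷ 9.7571 (buy HKD at ask) = HKD 179,971.51
HKD 179,971.51 × 16.198 (sell HKD at bid) = JPY 2,915,178
JPY 2,915,178 ÷ 1.6405 (buy INR at ask) = INR 1,777,006.09

Net profit: INR 21,006.09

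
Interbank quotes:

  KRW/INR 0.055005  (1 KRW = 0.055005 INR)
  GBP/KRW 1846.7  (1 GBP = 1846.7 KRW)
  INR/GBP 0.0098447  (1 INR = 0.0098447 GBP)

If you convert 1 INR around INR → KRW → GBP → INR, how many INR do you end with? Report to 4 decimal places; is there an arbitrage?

Around INR → KRW → GBP → INR: 1 ÷ 0.055005 ÷ 1846.7 ÷ 0.0098447 = 0.999998
Product ≈ 1 (deviation 0.000%, within rounding noise).

1.0000 (no arbitrage)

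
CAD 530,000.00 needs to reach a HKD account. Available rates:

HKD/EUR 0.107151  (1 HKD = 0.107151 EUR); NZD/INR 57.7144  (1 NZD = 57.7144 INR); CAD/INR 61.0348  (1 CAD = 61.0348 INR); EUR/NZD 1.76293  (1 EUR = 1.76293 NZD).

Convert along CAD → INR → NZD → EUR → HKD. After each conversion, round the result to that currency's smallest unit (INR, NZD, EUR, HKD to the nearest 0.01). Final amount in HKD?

HKD 2,967,139.18

CAD 530,000.00 × 61.0348 = INR 32,348,444.00
INR 32,348,444.00 ÷ 57.7144 = NZD 560,491.73
NZD 560,491.73 ÷ 1.76293 = EUR 317,931.93
EUR 317,931.93 ÷ 0.107151 = HKD 2,967,139.18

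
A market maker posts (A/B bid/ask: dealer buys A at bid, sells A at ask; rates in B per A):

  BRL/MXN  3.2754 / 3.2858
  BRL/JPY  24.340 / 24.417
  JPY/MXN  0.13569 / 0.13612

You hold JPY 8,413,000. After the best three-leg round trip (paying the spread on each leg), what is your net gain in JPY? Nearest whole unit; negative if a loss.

Best loop JPY → MXN → BRL → JPY:
JPY 8,413,000 × 0.13569 (sell JPY at bid) = MXN 1,141,559.97
MXN 1,141,559.97 ÷ 3.2858 (buy BRL at ask) = BRL 347,422.23
BRL 347,422.23 × 24.340 (sell BRL at bid) = JPY 8,456,257

Net profit: JPY 43,257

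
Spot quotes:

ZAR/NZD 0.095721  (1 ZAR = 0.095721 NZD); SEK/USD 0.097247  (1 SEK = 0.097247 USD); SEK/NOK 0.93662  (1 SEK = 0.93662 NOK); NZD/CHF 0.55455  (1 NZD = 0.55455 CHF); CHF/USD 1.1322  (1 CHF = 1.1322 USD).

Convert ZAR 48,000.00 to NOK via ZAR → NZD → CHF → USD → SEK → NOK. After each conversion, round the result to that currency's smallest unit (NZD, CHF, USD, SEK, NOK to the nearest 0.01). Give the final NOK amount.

ZAR 48,000.00 × 0.095721 = NZD 4,594.61
NZD 4,594.61 × 0.55455 = CHF 2,547.94
CHF 2,547.94 × 1.1322 = USD 2,884.78
USD 2,884.78 ÷ 0.097247 = SEK 29,664.46
SEK 29,664.46 × 0.93662 = NOK 27,784.33

NOK 27,784.33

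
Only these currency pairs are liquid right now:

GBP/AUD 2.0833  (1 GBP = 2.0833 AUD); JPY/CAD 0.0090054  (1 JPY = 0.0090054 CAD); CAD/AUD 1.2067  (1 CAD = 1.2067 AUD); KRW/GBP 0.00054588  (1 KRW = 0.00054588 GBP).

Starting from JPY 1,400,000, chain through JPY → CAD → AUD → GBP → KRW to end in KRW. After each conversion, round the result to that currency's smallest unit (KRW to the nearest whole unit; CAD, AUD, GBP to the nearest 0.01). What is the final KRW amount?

KRW 13,377,702

JPY 1,400,000 × 0.0090054 = CAD 12,607.56
CAD 12,607.56 × 1.2067 = AUD 15,213.54
AUD 15,213.54 ÷ 2.0833 = GBP 7,302.62
GBP 7,302.62 ÷ 0.00054588 = KRW 13,377,702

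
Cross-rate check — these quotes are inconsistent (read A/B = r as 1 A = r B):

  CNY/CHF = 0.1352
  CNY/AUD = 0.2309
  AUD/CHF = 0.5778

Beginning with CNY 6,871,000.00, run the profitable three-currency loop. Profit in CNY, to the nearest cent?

Profit: CNY 91,980.35

Profitable loop is CNY → CHF → AUD → CNY:
CNY 6,871,000.00 × 0.1352 = CHF 928,959.20
CHF 928,959.20 ÷ 0.5778 = AUD 1,607,752.16
AUD 1,607,752.16 ÷ 0.2309 = CNY 6,962,980.35
Profit = CNY 6,962,980.35 − CNY 6,871,000.00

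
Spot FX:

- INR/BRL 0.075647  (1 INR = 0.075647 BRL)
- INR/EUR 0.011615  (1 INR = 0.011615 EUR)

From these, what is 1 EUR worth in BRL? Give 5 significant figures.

1 EUR ÷ 0.011615 = 86.0956 INR
86.0956 INR × 0.075647 = 6.51287 BRL

EUR/BRL = 6.5129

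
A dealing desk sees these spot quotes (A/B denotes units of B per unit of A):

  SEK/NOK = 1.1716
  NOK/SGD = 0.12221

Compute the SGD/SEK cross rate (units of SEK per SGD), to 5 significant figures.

SGD/SEK = 6.9842

1 SGD ÷ 0.12221 = 8.18264 NOK
8.18264 NOK ÷ 1.1716 = 6.98416 SEK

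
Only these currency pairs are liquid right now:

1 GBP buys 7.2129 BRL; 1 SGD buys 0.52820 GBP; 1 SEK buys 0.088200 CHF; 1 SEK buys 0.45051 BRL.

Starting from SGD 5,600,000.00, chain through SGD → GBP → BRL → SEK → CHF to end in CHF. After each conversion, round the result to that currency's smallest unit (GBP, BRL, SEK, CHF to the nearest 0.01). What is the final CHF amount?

CHF 4,176,961.62

SGD 5,600,000.00 × 0.52820 = GBP 2,957,920.00
GBP 2,957,920.00 × 7.2129 = BRL 21,335,181.17
BRL 21,335,181.17 ÷ 0.45051 = SEK 47,357,841.49
SEK 47,357,841.49 × 0.088200 = CHF 4,176,961.62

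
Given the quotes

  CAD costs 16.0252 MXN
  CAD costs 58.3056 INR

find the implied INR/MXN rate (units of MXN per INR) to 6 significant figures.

1 INR ÷ 58.3056 = 0.017151 CAD
0.017151 CAD × 16.0252 = 0.274848 MXN

INR/MXN = 0.274848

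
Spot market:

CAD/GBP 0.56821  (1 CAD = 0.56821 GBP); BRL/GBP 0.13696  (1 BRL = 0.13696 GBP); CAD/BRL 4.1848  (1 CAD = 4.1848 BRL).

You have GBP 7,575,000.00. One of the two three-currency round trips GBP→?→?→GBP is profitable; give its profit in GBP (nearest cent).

Profitable loop is GBP → CAD → BRL → GBP:
GBP 7,575,000.00 ÷ 0.56821 = CAD 13,331,338.77
CAD 13,331,338.77 × 4.1848 = BRL 55,788,986.47
BRL 55,788,986.47 × 0.13696 = GBP 7,640,859.59
Profit = GBP 7,640,859.59 − GBP 7,575,000.00

Profit: GBP 65,859.59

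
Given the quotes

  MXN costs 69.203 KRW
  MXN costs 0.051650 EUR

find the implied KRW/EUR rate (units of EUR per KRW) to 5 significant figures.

KRW/EUR = 0.00074635

1 KRW ÷ 69.203 = 0.0144502 MXN
0.0144502 MXN × 0.051650 = 0.000746355 EUR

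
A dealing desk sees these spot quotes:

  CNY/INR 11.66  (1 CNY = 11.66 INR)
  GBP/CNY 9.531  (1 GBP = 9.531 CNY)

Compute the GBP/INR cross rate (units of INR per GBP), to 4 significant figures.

1 GBP × 9.531 = 9.531 CNY
9.531 CNY × 11.66 = 111.131 INR

GBP/INR = 111.1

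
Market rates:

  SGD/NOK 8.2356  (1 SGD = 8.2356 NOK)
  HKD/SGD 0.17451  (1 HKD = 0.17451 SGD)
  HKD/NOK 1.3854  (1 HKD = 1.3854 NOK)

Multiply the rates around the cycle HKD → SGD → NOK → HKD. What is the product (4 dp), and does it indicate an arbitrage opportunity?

1.0374 (arbitrage exists)

Around HKD → SGD → NOK → HKD: 1 × 0.17451 × 8.2356 ÷ 1.3854 = 1.037386
Product > 1; profitable direction is HKD → SGD → NOK → HKD.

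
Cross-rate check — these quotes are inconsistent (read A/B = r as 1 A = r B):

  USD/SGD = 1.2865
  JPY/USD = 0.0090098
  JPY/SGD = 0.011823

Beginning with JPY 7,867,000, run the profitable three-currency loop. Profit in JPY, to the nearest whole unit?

Profitable loop is JPY → SGD → USD → JPY:
JPY 7,867,000 × 0.011823 = SGD 93,011.54
SGD 93,011.54 ÷ 1.2865 = USD 72,298.13
USD 72,298.13 ÷ 0.0090098 = JPY 8,024,388
Profit = JPY 8,024,388 − JPY 7,867,000

Profit: JPY 157,388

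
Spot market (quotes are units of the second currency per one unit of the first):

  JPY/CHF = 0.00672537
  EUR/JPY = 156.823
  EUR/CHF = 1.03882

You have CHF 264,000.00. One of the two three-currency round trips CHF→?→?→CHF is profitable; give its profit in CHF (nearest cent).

Profit: CHF 4,033.80

Profitable loop is CHF → EUR → JPY → CHF:
CHF 264,000.00 ÷ 1.03882 = EUR 254,134.50
EUR 254,134.50 × 156.823 = JPY 39,854,134
JPY 39,854,134 × 0.00672537 = CHF 268,033.80
Profit = CHF 268,033.80 − CHF 264,000.00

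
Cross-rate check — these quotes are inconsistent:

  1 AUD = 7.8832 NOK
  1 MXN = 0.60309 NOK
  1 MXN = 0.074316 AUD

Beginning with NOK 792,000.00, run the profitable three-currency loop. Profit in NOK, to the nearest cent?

Profitable loop is NOK → AUD → MXN → NOK:
NOK 792,000.00 ÷ 7.8832 = AUD 100,466.82
AUD 100,466.82 ÷ 0.074316 = MXN 1,351,886.75
MXN 1,351,886.75 × 0.60309 = NOK 815,309.38
Profit = NOK 815,309.38 − NOK 792,000.00

Profit: NOK 23,309.38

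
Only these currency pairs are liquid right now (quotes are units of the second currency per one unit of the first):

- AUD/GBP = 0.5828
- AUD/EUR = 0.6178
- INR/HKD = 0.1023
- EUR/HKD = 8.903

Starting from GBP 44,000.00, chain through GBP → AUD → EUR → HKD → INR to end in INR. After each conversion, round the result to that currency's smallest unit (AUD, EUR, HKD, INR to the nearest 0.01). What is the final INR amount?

INR 4,059,212.81

GBP 44,000.00 ÷ 0.5828 = AUD 75,497.60
AUD 75,497.60 × 0.6178 = EUR 46,642.42
EUR 46,642.42 × 8.903 = HKD 415,257.47
HKD 415,257.47 ÷ 0.1023 = INR 4,059,212.81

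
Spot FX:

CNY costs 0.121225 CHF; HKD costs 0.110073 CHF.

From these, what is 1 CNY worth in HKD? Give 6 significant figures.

1 CNY × 0.121225 = 0.121225 CHF
0.121225 CHF ÷ 0.110073 = 1.10131 HKD

CNY/HKD = 1.10131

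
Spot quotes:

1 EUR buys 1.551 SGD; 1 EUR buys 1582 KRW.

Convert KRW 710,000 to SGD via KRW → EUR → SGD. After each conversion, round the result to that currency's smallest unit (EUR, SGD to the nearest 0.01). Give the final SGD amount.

KRW 710,000 ÷ 1582 = EUR 448.80
EUR 448.80 × 1.551 = SGD 696.09

SGD 696.09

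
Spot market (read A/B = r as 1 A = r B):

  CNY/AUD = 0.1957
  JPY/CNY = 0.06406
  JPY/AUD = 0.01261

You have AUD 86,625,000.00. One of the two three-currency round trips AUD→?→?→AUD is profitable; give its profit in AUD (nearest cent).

Profitable loop is AUD → CNY → JPY → AUD:
AUD 86,625,000.00 ÷ 0.1957 = CNY 442,641,798.67
CNY 442,641,798.67 ÷ 0.06406 = JPY 6,909,800,167
JPY 6,909,800,167 × 0.01261 = AUD 87,132,580.10
Profit = AUD 87,132,580.10 − AUD 86,625,000.00

Profit: AUD 507,580.10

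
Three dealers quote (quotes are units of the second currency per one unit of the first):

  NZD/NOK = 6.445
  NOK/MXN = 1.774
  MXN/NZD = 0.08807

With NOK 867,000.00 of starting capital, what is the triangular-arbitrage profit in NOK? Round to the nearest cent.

Profitable loop is NOK → MXN → NZD → NOK:
NOK 867,000.00 × 1.774 = MXN 1,538,058.00
MXN 1,538,058.00 × 0.08807 = NZD 135,456.77
NZD 135,456.77 × 6.445 = NOK 873,018.87
Profit = NOK 873,018.87 − NOK 867,000.00

Profit: NOK 6,018.87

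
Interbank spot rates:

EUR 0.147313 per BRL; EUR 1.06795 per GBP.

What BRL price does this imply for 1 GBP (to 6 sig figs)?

1 GBP × 1.06795 = 1.06795 EUR
1.06795 EUR ÷ 0.147313 = 7.24953 BRL

GBP/BRL = 7.24953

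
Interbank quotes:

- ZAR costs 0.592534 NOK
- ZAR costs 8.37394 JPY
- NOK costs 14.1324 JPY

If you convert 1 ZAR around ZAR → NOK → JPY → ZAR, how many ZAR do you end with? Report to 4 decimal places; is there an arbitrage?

Around ZAR → NOK → JPY → ZAR: 1 × 0.592534 × 14.1324 ÷ 8.37394 = 0.999999
Product ≈ 1 (deviation 0.000%, within rounding noise).

1.0000 (no arbitrage)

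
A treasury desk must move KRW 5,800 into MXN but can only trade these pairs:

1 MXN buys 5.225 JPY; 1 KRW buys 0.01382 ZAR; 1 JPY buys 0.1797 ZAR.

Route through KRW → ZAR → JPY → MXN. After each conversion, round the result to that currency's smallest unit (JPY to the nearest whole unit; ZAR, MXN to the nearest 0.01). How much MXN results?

KRW 5,800 × 0.01382 = ZAR 80.16
ZAR 80.16 ÷ 0.1797 = JPY 446
JPY 446 ÷ 5.225 = MXN 85.36

MXN 85.36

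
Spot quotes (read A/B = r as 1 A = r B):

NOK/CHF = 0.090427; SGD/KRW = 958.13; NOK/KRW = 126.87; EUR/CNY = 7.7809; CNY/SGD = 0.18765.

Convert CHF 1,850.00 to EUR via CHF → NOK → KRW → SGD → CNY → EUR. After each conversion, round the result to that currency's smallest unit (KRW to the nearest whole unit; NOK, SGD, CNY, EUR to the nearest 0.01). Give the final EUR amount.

EUR 1,855.36

CHF 1,850.00 ÷ 0.090427 = NOK 20,458.49
NOK 20,458.49 × 126.87 = KRW 2,595,569
KRW 2,595,569 ÷ 958.13 = SGD 2,708.99
SGD 2,708.99 ÷ 0.18765 = CNY 14,436.40
CNY 14,436.40 ÷ 7.7809 = EUR 1,855.36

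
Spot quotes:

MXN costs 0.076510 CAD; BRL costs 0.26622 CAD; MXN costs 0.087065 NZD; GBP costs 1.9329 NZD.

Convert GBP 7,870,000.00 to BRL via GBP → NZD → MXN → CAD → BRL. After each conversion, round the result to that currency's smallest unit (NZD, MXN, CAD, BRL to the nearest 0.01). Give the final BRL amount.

GBP 7,870,000.00 × 1.9329 = NZD 15,211,923.00
NZD 15,211,923.00 ÷ 0.087065 = MXN 174,719,152.36
MXN 174,719,152.36 × 0.076510 = CAD 13,367,762.35
CAD 13,367,762.35 ÷ 0.26622 = BRL 50,213,215.95

BRL 50,213,215.95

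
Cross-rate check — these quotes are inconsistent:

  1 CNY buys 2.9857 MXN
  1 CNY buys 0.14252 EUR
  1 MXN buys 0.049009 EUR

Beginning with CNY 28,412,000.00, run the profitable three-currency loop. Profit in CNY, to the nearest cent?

Profit: CNY 758,777.29

Profitable loop is CNY → MXN → EUR → CNY:
CNY 28,412,000.00 × 2.9857 = MXN 84,829,708.40
MXN 84,829,708.40 × 0.049009 = EUR 4,157,419.18
EUR 4,157,419.18 ÷ 0.14252 = CNY 29,170,777.29
Profit = CNY 29,170,777.29 − CNY 28,412,000.00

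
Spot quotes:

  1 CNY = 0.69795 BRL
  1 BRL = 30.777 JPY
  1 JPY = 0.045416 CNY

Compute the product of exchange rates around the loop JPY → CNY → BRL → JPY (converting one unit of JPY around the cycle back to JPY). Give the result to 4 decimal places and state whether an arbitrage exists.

Around JPY → CNY → BRL → JPY: 1 × 0.045416 × 0.69795 × 30.777 = 0.975572
Product < 1; profitable direction is JPY → BRL → CNY → JPY.

0.9756 (arbitrage exists)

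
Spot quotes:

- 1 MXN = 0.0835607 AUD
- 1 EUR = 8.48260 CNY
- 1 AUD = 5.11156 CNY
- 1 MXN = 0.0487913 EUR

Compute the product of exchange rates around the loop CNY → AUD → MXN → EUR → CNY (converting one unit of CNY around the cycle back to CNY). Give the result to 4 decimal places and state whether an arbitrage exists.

Around CNY → AUD → MXN → EUR → CNY: 1 ÷ 5.11156 ÷ 0.0835607 × 0.0487913 × 8.48260 = 0.968982
Product < 1; profitable direction is CNY → EUR → MXN → AUD → CNY.

0.9690 (arbitrage exists)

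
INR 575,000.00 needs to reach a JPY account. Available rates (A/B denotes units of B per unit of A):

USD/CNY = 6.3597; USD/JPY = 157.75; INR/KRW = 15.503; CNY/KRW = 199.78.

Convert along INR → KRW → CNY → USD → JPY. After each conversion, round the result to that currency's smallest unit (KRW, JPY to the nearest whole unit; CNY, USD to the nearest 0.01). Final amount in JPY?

JPY 1,106,788

INR 575,000.00 × 15.503 = KRW 8,914,225
KRW 8,914,225 ÷ 199.78 = CNY 44,620.21
CNY 44,620.21 ÷ 6.3597 = USD 7,016.09
USD 7,016.09 × 157.75 = JPY 1,106,788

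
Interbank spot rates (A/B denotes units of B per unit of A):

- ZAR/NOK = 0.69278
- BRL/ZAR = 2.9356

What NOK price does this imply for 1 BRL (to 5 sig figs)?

1 BRL × 2.9356 = 2.9356 ZAR
2.9356 ZAR × 0.69278 = 2.03372 NOK

BRL/NOK = 2.0337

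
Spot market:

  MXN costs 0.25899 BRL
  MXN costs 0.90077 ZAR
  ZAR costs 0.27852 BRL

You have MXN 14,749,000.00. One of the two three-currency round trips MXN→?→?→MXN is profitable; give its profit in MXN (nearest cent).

Profit: MXN 476,629.98

Profitable loop is MXN → BRL → ZAR → MXN:
MXN 14,749,000.00 × 0.25899 = BRL 3,819,843.51
BRL 3,819,843.51 ÷ 0.27852 = ZAR 13,714,790.72
ZAR 13,714,790.72 ÷ 0.90077 = MXN 15,225,629.98
Profit = MXN 15,225,629.98 − MXN 14,749,000.00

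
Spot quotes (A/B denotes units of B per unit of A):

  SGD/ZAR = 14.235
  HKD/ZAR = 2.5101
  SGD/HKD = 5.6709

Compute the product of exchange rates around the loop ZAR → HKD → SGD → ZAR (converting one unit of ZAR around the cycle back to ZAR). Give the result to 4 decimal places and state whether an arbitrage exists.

Around ZAR → HKD → SGD → ZAR: 1 ÷ 2.5101 ÷ 5.6709 × 14.235 = 1.000033
Product ≈ 1 (deviation 0.003%, within rounding noise).

1.0000 (no arbitrage)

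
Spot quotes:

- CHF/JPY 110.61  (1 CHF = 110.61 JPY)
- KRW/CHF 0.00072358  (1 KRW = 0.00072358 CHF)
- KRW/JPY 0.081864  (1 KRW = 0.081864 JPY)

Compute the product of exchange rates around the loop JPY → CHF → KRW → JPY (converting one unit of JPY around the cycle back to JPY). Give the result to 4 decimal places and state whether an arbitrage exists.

1.0229 (arbitrage exists)

Around JPY → CHF → KRW → JPY: 1 ÷ 110.61 ÷ 0.00072358 × 0.081864 = 1.022850
Product > 1; profitable direction is JPY → CHF → KRW → JPY.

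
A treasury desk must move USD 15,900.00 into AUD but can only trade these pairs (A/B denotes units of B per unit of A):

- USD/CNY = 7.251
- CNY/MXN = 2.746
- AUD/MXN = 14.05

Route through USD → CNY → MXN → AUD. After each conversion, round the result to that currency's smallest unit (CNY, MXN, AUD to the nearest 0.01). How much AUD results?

AUD 22,533.01

USD 15,900.00 × 7.251 = CNY 115,290.90
CNY 115,290.90 × 2.746 = MXN 316,588.81
MXN 316,588.81 ÷ 14.05 = AUD 22,533.01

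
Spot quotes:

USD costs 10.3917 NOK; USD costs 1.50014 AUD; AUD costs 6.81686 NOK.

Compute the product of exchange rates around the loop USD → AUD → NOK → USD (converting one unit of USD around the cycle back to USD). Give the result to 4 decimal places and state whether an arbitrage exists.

0.9841 (arbitrage exists)

Around USD → AUD → NOK → USD: 1 × 1.50014 × 6.81686 ÷ 10.3917 = 0.984078
Product < 1; profitable direction is USD → NOK → AUD → USD.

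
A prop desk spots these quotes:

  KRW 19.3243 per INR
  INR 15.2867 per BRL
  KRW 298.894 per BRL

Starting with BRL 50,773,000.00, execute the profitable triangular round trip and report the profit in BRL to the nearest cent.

Profit: BRL 599,713.83

Profitable loop is BRL → KRW → INR → BRL:
BRL 50,773,000.00 × 298.894 = KRW 15,175,745,062
KRW 15,175,745,062 ÷ 19.3243 = INR 785,319,264.45
INR 785,319,264.45 ÷ 15.2867 = BRL 51,372,713.83
Profit = BRL 51,372,713.83 − BRL 50,773,000.00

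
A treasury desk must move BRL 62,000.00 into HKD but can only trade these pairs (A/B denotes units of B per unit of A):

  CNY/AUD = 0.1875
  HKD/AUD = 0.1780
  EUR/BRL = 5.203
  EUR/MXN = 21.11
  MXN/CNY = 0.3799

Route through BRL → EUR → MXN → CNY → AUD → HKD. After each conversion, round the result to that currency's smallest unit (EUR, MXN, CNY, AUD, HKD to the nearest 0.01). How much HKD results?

HKD 100,664.55

BRL 62,000.00 ÷ 5.203 = EUR 11,916.20
EUR 11,916.20 × 21.11 = MXN 251,550.98
MXN 251,550.98 × 0.3799 = CNY 95,564.22
CNY 95,564.22 × 0.1875 = AUD 17,918.29
AUD 17,918.29 ÷ 0.1780 = HKD 100,664.55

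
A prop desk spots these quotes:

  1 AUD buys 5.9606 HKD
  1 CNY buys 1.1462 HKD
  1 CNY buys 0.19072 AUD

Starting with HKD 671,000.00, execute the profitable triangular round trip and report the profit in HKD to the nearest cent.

Profit: HKD 5,545.03

Profitable loop is HKD → AUD → CNY → HKD:
HKD 671,000.00 ÷ 5.9606 = AUD 112,572.56
AUD 112,572.56 ÷ 0.19072 = CNY 590,250.42
CNY 590,250.42 × 1.1462 = HKD 676,545.03
Profit = HKD 676,545.03 − HKD 671,000.00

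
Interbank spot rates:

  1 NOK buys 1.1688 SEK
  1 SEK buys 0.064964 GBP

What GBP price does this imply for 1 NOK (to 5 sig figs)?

NOK/GBP = 0.075930

1 NOK × 1.1688 = 1.1688 SEK
1.1688 SEK × 0.064964 = 0.0759299 GBP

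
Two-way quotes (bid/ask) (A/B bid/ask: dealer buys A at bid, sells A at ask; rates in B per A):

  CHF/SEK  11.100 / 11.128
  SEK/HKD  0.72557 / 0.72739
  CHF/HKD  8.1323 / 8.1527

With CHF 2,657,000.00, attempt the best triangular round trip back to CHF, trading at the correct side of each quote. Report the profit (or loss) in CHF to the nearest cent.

Best loop CHF → HKD → SEK → CHF:
CHF 2,657,000.00 × 8.1323 (sell CHF at bid) = HKD 21,607,521.10
HKD 21,607,521.10 ÷ 0.72739 (buy SEK at ask) = SEK 29,705,551.49
SEK 29,705,551.49 ÷ 11.128 (buy CHF at ask) = CHF 2,669,442.08

Net profit: CHF 12,442.08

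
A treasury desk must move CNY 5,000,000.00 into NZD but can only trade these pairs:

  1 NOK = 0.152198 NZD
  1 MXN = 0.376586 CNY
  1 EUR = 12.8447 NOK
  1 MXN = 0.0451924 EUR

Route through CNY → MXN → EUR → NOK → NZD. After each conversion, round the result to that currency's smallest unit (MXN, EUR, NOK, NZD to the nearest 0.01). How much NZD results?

CNY 5,000,000.00 ÷ 0.376586 = MXN 13,277,179.71
MXN 13,277,179.71 × 0.0451924 = EUR 600,027.62
EUR 600,027.62 × 12.8447 = NOK 7,707,174.77
NOK 7,707,174.77 × 0.152198 = NZD 1,173,016.59

NZD 1,173,016.59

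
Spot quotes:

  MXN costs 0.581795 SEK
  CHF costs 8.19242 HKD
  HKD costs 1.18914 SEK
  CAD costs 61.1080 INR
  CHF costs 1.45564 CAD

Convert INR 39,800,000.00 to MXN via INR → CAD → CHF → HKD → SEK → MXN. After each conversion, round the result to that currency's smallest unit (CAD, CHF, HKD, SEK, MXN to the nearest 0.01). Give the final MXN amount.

INR 39,800,000.00 ÷ 61.1080 = CAD 651,305.88
CAD 651,305.88 ÷ 1.45564 = CHF 447,436.10
CHF 447,436.10 × 8.19242 = HKD 3,665,584.45
HKD 3,665,584.45 × 1.18914 = SEK 4,358,893.09
SEK 4,358,893.09 ÷ 0.581795 = MXN 7,492,146.01

MXN 7,492,146.01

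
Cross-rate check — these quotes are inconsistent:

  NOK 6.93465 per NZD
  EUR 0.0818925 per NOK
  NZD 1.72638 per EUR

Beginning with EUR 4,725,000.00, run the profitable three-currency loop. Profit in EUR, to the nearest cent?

Profit: EUR 94,441.81

Profitable loop is EUR → NOK → NZD → EUR:
EUR 4,725,000.00 ÷ 0.0818925 = NOK 57,697,591.35
NOK 57,697,591.35 ÷ 6.93465 = NZD 8,320,187.95
NZD 8,320,187.95 ÷ 1.72638 = EUR 4,819,441.81
Profit = EUR 4,819,441.81 − EUR 4,725,000.00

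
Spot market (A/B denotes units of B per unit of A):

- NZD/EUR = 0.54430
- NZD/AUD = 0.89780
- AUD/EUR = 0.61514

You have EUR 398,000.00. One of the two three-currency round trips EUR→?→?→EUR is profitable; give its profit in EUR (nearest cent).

Profit: EUR 5,829.75

Profitable loop is EUR → NZD → AUD → EUR:
EUR 398,000.00 ÷ 0.54430 = NZD 731,214.40
NZD 731,214.40 × 0.89780 = AUD 656,484.29
AUD 656,484.29 × 0.61514 = EUR 403,829.75
Profit = EUR 403,829.75 − EUR 398,000.00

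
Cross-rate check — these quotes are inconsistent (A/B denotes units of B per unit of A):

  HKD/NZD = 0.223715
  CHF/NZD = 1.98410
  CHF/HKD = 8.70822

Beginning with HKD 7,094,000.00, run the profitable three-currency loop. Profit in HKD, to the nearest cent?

Profit: HKD 130,873.45

Profitable loop is HKD → CHF → NZD → HKD:
HKD 7,094,000.00 ÷ 8.70822 = CHF 814,632.61
CHF 814,632.61 × 1.98410 = NZD 1,616,312.56
NZD 1,616,312.56 ÷ 0.223715 = HKD 7,224,873.45
Profit = HKD 7,224,873.45 − HKD 7,094,000.00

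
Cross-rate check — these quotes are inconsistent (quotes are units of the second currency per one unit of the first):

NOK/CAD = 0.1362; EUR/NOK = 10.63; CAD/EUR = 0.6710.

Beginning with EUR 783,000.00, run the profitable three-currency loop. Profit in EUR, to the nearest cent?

Profitable loop is EUR → CAD → NOK → EUR:
EUR 783,000.00 ÷ 0.6710 = CAD 1,166,915.05
CAD 1,166,915.05 ÷ 0.1362 = NOK 8,567,658.24
NOK 8,567,658.24 ÷ 10.63 = EUR 805,988.55
Profit = EUR 805,988.55 − EUR 783,000.00

Profit: EUR 22,988.55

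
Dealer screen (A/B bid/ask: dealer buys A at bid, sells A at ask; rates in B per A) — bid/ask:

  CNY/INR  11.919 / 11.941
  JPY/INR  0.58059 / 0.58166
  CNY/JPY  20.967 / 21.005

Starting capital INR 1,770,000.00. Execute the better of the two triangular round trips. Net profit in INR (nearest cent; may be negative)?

Net profit: INR 34,423.25

Best loop INR → CNY → JPY → INR:
INR 1,770,000.00 ÷ 11.941 (buy CNY at ask) = CNY 148,228.79
CNY 148,228.79 × 20.967 (sell CNY at bid) = JPY 3,107,913
JPY 3,107,913 × 0.58059 (sell JPY at bid) = INR 1,804,423.25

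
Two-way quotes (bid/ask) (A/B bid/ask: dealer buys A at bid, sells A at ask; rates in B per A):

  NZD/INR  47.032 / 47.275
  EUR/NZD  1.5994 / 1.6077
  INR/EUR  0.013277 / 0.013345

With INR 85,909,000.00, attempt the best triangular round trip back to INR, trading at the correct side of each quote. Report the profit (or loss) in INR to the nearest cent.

Best loop INR → EUR → NZD → INR:
INR 85,909,000.00 × 0.013277 (sell INR at bid) = EUR 1,140,613.79
EUR 1,140,613.79 × 1.5994 (sell EUR at bid) = NZD 1,824,297.70
NZD 1,824,297.70 × 47.032 (sell NZD at bid) = INR 85,800,369.45

Net result: INR -108,630.55 (no profitable arbitrage after spreads)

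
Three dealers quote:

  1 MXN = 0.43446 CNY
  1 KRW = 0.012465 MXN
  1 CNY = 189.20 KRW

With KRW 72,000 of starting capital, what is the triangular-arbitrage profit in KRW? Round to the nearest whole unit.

Profitable loop is KRW → MXN → CNY → KRW:
KRW 72,000 × 0.012465 = MXN 897.48
MXN 897.48 × 0.43446 = CNY 389.92
CNY 389.92 × 189.20 = KRW 73,773
Profit = KRW 73,773 − KRW 72,000

Profit: KRW 1,773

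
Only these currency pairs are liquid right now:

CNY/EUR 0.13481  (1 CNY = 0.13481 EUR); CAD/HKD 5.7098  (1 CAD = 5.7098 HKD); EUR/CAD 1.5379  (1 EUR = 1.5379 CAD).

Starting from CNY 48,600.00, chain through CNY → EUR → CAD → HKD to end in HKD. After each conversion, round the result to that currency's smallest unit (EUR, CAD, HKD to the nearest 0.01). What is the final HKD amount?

HKD 57,531.77

CNY 48,600.00 × 0.13481 = EUR 6,551.77
EUR 6,551.77 × 1.5379 = CAD 10,075.97
CAD 10,075.97 × 5.7098 = HKD 57,531.77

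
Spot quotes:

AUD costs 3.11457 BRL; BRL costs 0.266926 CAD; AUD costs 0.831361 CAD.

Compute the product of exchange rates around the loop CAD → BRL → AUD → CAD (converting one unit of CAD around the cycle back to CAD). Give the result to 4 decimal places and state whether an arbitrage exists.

1.0000 (no arbitrage)

Around CAD → BRL → AUD → CAD: 1 ÷ 0.266926 ÷ 3.11457 × 0.831361 = 1.000002
Product ≈ 1 (deviation 0.000%, within rounding noise).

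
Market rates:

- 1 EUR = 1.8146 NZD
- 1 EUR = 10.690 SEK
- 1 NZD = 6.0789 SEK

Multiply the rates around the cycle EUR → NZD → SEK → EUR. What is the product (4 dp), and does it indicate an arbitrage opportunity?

1.0319 (arbitrage exists)

Around EUR → NZD → SEK → EUR: 1 × 1.8146 × 6.0789 ÷ 10.690 = 1.031878
Product > 1; profitable direction is EUR → NZD → SEK → EUR.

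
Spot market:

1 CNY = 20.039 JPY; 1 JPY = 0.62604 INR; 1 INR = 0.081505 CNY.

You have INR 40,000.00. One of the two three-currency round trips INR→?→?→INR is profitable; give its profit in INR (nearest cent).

Profitable loop is INR → CNY → JPY → INR:
INR 40,000.00 × 0.081505 = CNY 3,260.20
CNY 3,260.20 × 20.039 = JPY 65,331
JPY 65,331 × 0.62604 = INR 40,899.91
Profit = INR 40,899.91 − INR 40,000.00

Profit: INR 899.91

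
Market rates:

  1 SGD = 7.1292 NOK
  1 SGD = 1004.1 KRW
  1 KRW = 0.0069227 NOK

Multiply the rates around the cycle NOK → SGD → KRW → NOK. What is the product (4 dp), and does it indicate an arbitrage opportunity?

0.9750 (arbitrage exists)

Around NOK → SGD → KRW → NOK: 1 ÷ 7.1292 × 1004.1 × 0.0069227 = 0.975016
Product < 1; profitable direction is NOK → KRW → SGD → NOK.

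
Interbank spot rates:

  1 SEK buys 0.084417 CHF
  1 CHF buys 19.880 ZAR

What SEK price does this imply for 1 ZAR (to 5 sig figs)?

1 ZAR ÷ 19.880 = 0.0503018 CHF
0.0503018 CHF ÷ 0.084417 = 0.595873 SEK

ZAR/SEK = 0.59587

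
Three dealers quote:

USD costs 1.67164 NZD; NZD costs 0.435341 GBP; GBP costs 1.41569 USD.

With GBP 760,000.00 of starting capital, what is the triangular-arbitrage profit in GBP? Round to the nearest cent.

Profitable loop is GBP → USD → NZD → GBP:
GBP 760,000.00 × 1.41569 = USD 1,075,924.40
USD 1,075,924.40 × 1.67164 = NZD 1,798,558.26
NZD 1,798,558.26 × 0.435341 = GBP 782,986.15
Profit = GBP 782,986.15 − GBP 760,000.00

Profit: GBP 22,986.15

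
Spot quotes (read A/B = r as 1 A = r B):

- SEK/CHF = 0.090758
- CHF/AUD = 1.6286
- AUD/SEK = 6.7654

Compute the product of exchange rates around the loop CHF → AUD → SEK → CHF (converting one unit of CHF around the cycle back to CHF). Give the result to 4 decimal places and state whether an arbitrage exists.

Around CHF → AUD → SEK → CHF: 1 × 1.6286 × 6.7654 × 0.090758 = 0.999983
Product ≈ 1 (deviation 0.002%, within rounding noise).

1.0000 (no arbitrage)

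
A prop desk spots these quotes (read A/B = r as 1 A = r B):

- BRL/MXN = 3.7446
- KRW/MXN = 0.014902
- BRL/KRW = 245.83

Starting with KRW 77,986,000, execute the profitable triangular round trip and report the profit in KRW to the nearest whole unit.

Profit: KRW 1,729,475

Profitable loop is KRW → BRL → MXN → KRW:
KRW 77,986,000 ÷ 245.83 = BRL 317,235.49
BRL 317,235.49 × 3.7446 = MXN 1,187,920.01
MXN 1,187,920.01 ÷ 0.014902 = KRW 79,715,475
Profit = KRW 79,715,475 − KRW 77,986,000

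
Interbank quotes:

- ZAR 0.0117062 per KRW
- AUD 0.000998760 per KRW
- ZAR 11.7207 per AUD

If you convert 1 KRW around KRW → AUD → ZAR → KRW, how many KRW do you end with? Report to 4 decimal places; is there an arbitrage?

Around KRW → AUD → ZAR → KRW: 1 × 0.000998760 × 11.7207 ÷ 0.0117062 = 0.999997
Product ≈ 1 (deviation 0.000%, within rounding noise).

1.0000 (no arbitrage)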